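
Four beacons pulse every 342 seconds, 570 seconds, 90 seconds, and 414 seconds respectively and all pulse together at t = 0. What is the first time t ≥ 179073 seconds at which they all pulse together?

196650 seconds

Joint pulses occur at multiples of LCM(342, 570, 90, 414).
342 = 2 × 3^2 × 19
570 = 2 × 3 × 5 × 19
90 = 2 × 3^2 × 5
414 = 2 × 3^2 × 23
LCM(342, 570, 90, 414) = 2 × 3^2 × 5 × 19 × 23 = 39330.
Smallest multiple of 39330 that is ≥ 179073: ⌈179073/39330⌉ × 39330 = 5 × 39330 = 196650.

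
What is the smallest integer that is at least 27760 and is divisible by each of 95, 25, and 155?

29450

The integer must be a common multiple of 95, 25, and 155, so a multiple of their LCM.
95 = 5 × 19
25 = 5^2
155 = 5 × 31
LCM(95, 25, 155) = 5^2 × 19 × 31 = 14725.
Smallest multiple of 14725 that is ≥ 27760: ⌈27760/14725⌉ × 14725 = 2 × 14725 = 29450.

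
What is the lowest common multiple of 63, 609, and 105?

9135

63 = 3^2 × 7
609 = 3 × 7 × 29
105 = 3 × 5 × 7
LCM(63, 609, 105) = 3^2 × 5 × 7 × 29 = 9135.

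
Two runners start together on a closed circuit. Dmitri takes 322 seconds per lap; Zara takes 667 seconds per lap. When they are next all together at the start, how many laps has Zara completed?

They are all back at their starting positions together after one LCM of the periods.
322 = 2 × 7 × 23
667 = 23 × 29
LCM(322, 667) = 2 × 7 × 23 × 29 = 9338.
Laps for period 667: 9338 / 667 = 14.

14 laps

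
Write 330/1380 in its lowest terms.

330 = 2 × 3 × 5 × 11
1380 = 2^2 × 3 × 5 × 23
gcd(330, 1380) = 2 × 3 × 5 = 30.
Divide numerator and denominator by 30: 330/1380 = 11/46.

11/46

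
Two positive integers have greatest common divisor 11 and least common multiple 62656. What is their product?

689216

For any two positive integers, gcd × lcm = product = 11 × 62656 = 689216.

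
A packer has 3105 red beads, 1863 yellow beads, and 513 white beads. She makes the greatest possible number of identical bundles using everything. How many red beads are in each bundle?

115

Number of bundles = gcd(3105, 1863, 513).
3105 = 3^3 × 5 × 23
1863 = 3^4 × 23
513 = 3^3 × 19
gcd(3105, 1863, 513) = 3^3 = 27.
red beads per bundle = 3105 / 27 = 115.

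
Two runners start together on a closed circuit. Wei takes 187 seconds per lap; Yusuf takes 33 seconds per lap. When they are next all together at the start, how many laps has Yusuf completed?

17 laps

All finish a whole number of cycles simultaneously at t = LCM of the periods.
187 = 11 × 17
33 = 3 × 11
LCM(187, 33) = 3 × 11 × 17 = 561.
Laps for period 33: 561 / 33 = 17.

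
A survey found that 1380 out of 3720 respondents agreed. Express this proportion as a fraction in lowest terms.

23/62

1380 = 2^2 × 3 × 5 × 23
3720 = 2^3 × 3 × 5 × 31
gcd(1380, 3720) = 2^2 × 3 × 5 = 60.
Divide numerator and denominator by 60: 1380/3720 = 23/62.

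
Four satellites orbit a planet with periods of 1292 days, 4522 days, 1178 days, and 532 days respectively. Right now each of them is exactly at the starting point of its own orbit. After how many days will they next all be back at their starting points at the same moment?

They coincide at every common multiple of the periods; the first is the LCM.
1292 = 2^2 × 17 × 19
4522 = 2 × 7 × 17 × 19
1178 = 2 × 19 × 31
532 = 2^2 × 7 × 19
LCM(1292, 4522, 1178, 532) = 2^2 × 7 × 17 × 19 × 31 = 280364.

280364 days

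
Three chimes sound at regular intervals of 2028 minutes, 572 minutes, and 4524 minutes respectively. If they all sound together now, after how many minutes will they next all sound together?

646932 minutes

The first simultaneous occurrence is after LCM of the individual periods.
2028 = 2^2 × 3 × 13^2
572 = 2^2 × 11 × 13
4524 = 2^2 × 3 × 13 × 29
LCM(2028, 572, 4524) = 2^2 × 3 × 11 × 13^2 × 29 = 646932.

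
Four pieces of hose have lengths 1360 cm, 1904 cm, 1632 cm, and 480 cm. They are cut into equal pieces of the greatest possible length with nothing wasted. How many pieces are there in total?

336

Piece length = gcd(1360, 1904, 1632, 480).
1360 = 2^4 × 5 × 17
1904 = 2^4 × 7 × 17
1632 = 2^5 × 3 × 17
480 = 2^5 × 3 × 5
gcd(1360, 1904, 1632, 480) = 2^4 = 16.
Total pieces = 1360/16 + 1904/16 + 1632/16 + 480/16 = 85 + 119 + 102 + 30 = 336.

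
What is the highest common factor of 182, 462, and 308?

14

182 = 2 × 7 × 13
462 = 2 × 3 × 7 × 11
308 = 2^2 × 7 × 11
gcd(182, 462, 308) = 2 × 7 = 14.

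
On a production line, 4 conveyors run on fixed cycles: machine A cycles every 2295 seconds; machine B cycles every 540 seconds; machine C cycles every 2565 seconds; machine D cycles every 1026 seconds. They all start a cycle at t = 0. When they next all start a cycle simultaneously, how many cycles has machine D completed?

All finish a whole number of cycles simultaneously at t = LCM of the periods.
2295 = 3^3 × 5 × 17
540 = 2^2 × 3^3 × 5
2565 = 3^3 × 5 × 19
1026 = 2 × 3^3 × 19
LCM(2295, 540, 2565, 1026) = 2^2 × 3^3 × 5 × 17 × 19 = 174420.
Cycles for period 1026: 174420 / 1026 = 170.

170 cycles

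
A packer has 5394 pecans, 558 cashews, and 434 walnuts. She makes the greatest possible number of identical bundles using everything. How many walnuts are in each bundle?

7

Number of bundles = gcd(5394, 558, 434).
5394 = 2 × 3 × 29 × 31
558 = 2 × 3^2 × 31
434 = 2 × 7 × 31
gcd(5394, 558, 434) = 2 × 31 = 62.
walnuts per bundle = 434 / 62 = 7.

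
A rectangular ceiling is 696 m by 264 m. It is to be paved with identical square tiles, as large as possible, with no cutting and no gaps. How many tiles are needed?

319

Tile side = gcd(696, 264).
696 = 2^3 × 3 × 29
264 = 2^3 × 3 × 11
gcd(696, 264) = 2^3 × 3 = 24.
Tiles: (696/24) × (264/24) = 29 × 11 = 319.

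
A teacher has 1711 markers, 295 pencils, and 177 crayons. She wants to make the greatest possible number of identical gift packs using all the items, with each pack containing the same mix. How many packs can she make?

The pack count must divide each quantity, so the greatest is gcd(1711, 295, 177).
1711 = 29 × 59
295 = 5 × 59
177 = 3 × 59
gcd(1711, 295, 177) = 59.

59 packs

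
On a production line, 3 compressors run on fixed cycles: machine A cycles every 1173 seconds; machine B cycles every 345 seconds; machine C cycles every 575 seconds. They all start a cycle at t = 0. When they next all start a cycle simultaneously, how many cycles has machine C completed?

51 cycles

They are all back at their starting positions together after one LCM of the periods.
1173 = 3 × 17 × 23
345 = 3 × 5 × 23
575 = 5^2 × 23
LCM(1173, 345, 575) = 3 × 5^2 × 17 × 23 = 29325.
Cycles for period 575: 29325 / 575 = 51.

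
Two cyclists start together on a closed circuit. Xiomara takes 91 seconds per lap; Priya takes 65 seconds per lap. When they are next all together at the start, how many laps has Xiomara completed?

5 laps

The first common completion time is the LCM of the periods.
91 = 7 × 13
65 = 5 × 13
LCM(91, 65) = 5 × 7 × 13 = 455.
Laps for period 91: 455 / 91 = 5.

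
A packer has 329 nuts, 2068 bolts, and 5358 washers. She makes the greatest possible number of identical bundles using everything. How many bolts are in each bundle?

44

Number of bundles = gcd(329, 2068, 5358).
329 = 7 × 47
2068 = 2^2 × 11 × 47
5358 = 2 × 3 × 19 × 47
gcd(329, 2068, 5358) = 47.
bolts per bundle = 2068 / 47 = 44.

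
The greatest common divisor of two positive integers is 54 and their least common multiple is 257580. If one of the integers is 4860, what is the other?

For two integers, gcd × lcm = product, so the other is (54 × 257580) / 4860 = 13909320 / 4860 = 2862.

2862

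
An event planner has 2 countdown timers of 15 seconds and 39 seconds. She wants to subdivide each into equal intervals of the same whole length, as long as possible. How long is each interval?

The interval must divide each timer length; the longest such is the gcd.
15 = 3 × 5
39 = 3 × 13
gcd(15, 39) = 3.

3 seconds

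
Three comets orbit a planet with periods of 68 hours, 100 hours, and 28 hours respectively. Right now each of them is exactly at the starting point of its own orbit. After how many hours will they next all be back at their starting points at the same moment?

The first simultaneous occurrence is after LCM of the individual periods.
68 = 2^2 × 17
100 = 2^2 × 5^2
28 = 2^2 × 7
LCM(68, 100, 28) = 2^2 × 5^2 × 7 × 17 = 11900.

11900 hours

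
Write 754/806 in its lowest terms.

29/31

754 = 2 × 13 × 29
806 = 2 × 13 × 31
gcd(754, 806) = 2 × 13 = 26.
Divide numerator and denominator by 26: 754/806 = 29/31.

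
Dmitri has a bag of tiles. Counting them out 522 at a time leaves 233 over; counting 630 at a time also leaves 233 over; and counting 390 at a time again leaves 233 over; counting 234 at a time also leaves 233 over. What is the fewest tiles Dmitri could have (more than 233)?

237743

N − 233 must be a common multiple of 522, 630, 390, and 234.
522 = 2 × 3^2 × 29
630 = 2 × 3^2 × 5 × 7
390 = 2 × 3 × 5 × 13
234 = 2 × 3^2 × 13
LCM(522, 630, 390, 234) = 2 × 3^2 × 5 × 7 × 13 × 29 = 237510.
Smallest N > 233 is LCM + 233 = 237510 + 233 = 237743.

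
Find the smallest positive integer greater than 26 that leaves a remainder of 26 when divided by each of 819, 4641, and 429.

N − 26 must be a common multiple of 819, 4641, and 429.
819 = 3^2 × 7 × 13
4641 = 3 × 7 × 13 × 17
429 = 3 × 11 × 13
LCM(819, 4641, 429) = 3^2 × 7 × 11 × 13 × 17 = 153153.
Smallest N > 26 is LCM + 26 = 153153 + 26 = 153179.

153179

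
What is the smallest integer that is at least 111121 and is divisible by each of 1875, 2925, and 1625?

The integer must be a common multiple of 1875, 2925, and 1625, so a multiple of their LCM.
1875 = 3 × 5^4
2925 = 3^2 × 5^2 × 13
1625 = 5^3 × 13
LCM(1875, 2925, 1625) = 3^2 × 5^4 × 13 = 73125.
Smallest multiple of 73125 that is ≥ 111121: ⌈111121/73125⌉ × 73125 = 2 × 73125 = 146250.

146250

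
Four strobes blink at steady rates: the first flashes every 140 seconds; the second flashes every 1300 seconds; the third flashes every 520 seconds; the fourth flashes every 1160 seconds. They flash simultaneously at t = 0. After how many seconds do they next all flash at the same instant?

They coincide at every common multiple of the periods; the first is the LCM.
140 = 2^2 × 5 × 7
1300 = 2^2 × 5^2 × 13
520 = 2^3 × 5 × 13
1160 = 2^3 × 5 × 29
LCM(140, 1300, 520, 1160) = 2^3 × 5^2 × 7 × 13 × 29 = 527800.

527800 seconds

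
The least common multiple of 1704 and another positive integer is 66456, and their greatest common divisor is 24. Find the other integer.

936

gcd × lcm = product of the two integers, so the other integer is (24 × 66456) / 1704 = 936.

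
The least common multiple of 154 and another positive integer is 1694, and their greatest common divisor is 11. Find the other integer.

121

gcd × lcm = product of the two integers, so the other integer is (11 × 1694) / 154 = 121.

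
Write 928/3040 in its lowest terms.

29/95

928 = 2^5 × 29
3040 = 2^5 × 5 × 19
gcd(928, 3040) = 2^5 = 32.
Divide numerator and denominator by 32: 928/3040 = 29/95.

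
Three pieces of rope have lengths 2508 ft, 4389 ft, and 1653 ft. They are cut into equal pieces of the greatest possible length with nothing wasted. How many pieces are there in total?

150

Piece length = gcd(2508, 4389, 1653).
2508 = 2^2 × 3 × 11 × 19
4389 = 3 × 7 × 11 × 19
1653 = 3 × 19 × 29
gcd(2508, 4389, 1653) = 3 × 19 = 57.
Total pieces = 2508/57 + 4389/57 + 1653/57 = 44 + 77 + 29 = 150.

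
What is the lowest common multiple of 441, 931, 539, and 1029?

645183

441 = 3^2 × 7^2
931 = 7^2 × 19
539 = 7^2 × 11
1029 = 3 × 7^3
LCM(441, 931, 539, 1029) = 3^2 × 7^3 × 11 × 19 = 645183.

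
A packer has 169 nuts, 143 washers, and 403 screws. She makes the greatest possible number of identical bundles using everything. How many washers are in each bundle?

11

Number of bundles = gcd(169, 143, 403).
169 = 13^2
143 = 11 × 13
403 = 13 × 31
gcd(169, 143, 403) = 13.
washers per bundle = 143 / 13 = 11.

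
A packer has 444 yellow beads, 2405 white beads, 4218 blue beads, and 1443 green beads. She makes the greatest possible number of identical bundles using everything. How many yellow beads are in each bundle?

12

Number of bundles = gcd(444, 2405, 4218, 1443).
444 = 2^2 × 3 × 37
2405 = 5 × 13 × 37
4218 = 2 × 3 × 19 × 37
1443 = 3 × 13 × 37
gcd(444, 2405, 4218, 1443) = 37.
yellow beads per bundle = 444 / 37 = 12.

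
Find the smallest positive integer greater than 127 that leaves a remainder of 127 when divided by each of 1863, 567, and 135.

N − 127 must be a common multiple of 1863, 567, and 135.
1863 = 3^4 × 23
567 = 3^4 × 7
135 = 3^3 × 5
LCM(1863, 567, 135) = 3^4 × 5 × 7 × 23 = 65205.
Smallest N > 127 is LCM + 127 = 65205 + 127 = 65332.

65332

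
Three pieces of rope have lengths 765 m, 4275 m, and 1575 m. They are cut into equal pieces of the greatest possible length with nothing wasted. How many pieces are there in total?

Piece length = gcd(765, 4275, 1575).
765 = 3^2 × 5 × 17
4275 = 3^2 × 5^2 × 19
1575 = 3^2 × 5^2 × 7
gcd(765, 4275, 1575) = 3^2 × 5 = 45.
Total pieces = 765/45 + 4275/45 + 1575/45 = 17 + 95 + 35 = 147.

147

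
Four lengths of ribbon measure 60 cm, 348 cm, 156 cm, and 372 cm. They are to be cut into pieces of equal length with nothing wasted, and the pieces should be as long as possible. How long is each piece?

12 cm

The greatest length dividing all of 60, 348, 156, and 372 is their gcd.
60 = 2^2 × 3 × 5
348 = 2^2 × 3 × 29
156 = 2^2 × 3 × 13
372 = 2^2 × 3 × 31
gcd(60, 348, 156, 372) = 2^2 × 3 = 12.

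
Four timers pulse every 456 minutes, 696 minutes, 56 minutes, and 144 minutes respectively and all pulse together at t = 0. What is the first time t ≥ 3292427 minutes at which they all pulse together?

Joint pulses occur at multiples of LCM(456, 696, 56, 144).
456 = 2^3 × 3 × 19
696 = 2^3 × 3 × 29
56 = 2^3 × 7
144 = 2^4 × 3^2
LCM(456, 696, 56, 144) = 2^4 × 3^2 × 7 × 19 × 29 = 555408.
Smallest multiple of 555408 that is ≥ 3292427: ⌈3292427/555408⌉ × 555408 = 6 × 555408 = 3332448.

3332448 minutes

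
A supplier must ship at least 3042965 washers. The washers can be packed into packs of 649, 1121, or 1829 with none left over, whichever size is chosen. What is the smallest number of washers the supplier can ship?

The number of washers must be a common multiple of 649, 1121, and 1829, so a multiple of their LCM.
649 = 11 × 59
1121 = 19 × 59
1829 = 31 × 59
LCM(649, 1121, 1829) = 11 × 19 × 31 × 59 = 382261.
Smallest multiple of 382261 that is ≥ 3042965: ⌈3042965/382261⌉ × 382261 = 8 × 382261 = 3058088.

3058088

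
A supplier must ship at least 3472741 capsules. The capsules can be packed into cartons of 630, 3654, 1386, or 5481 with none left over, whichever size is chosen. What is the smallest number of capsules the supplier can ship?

3617460

The number of capsules must be a common multiple of 630, 3654, 1386, and 5481, so a multiple of their LCM.
630 = 2 × 3^2 × 5 × 7
3654 = 2 × 3^2 × 7 × 29
1386 = 2 × 3^2 × 7 × 11
5481 = 3^3 × 7 × 29
LCM(630, 3654, 1386, 5481) = 2 × 3^3 × 5 × 7 × 11 × 29 = 602910.
Smallest multiple of 602910 that is ≥ 3472741: ⌈3472741/602910⌉ × 602910 = 6 × 602910 = 3617460.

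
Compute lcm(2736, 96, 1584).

2736 = 2^4 × 3^2 × 19
96 = 2^5 × 3
1584 = 2^4 × 3^2 × 11
LCM(2736, 96, 1584) = 2^5 × 3^2 × 11 × 19 = 60192.

60192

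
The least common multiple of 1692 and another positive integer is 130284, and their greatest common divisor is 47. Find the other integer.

3619

gcd × lcm = product of the two integers, so the other integer is (47 × 130284) / 1692 = 3619.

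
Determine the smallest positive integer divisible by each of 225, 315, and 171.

225 = 3^2 × 5^2
315 = 3^2 × 5 × 7
171 = 3^2 × 19
LCM(225, 315, 171) = 3^2 × 5^2 × 7 × 19 = 29925.

29925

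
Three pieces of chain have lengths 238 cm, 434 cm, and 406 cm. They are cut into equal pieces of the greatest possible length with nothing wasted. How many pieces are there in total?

Piece length = gcd(238, 434, 406).
238 = 2 × 7 × 17
434 = 2 × 7 × 31
406 = 2 × 7 × 29
gcd(238, 434, 406) = 2 × 7 = 14.
Total pieces = 238/14 + 434/14 + 406/14 = 17 + 31 + 29 = 77.

77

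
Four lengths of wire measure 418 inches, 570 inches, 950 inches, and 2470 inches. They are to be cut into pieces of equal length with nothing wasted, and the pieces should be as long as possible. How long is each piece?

38 inches

Each piece length must divide every original length, so the longest possible is gcd(418, 570, 950, 2470).
418 = 2 × 11 × 19
570 = 2 × 3 × 5 × 19
950 = 2 × 5^2 × 19
2470 = 2 × 5 × 13 × 19
gcd(418, 570, 950, 2470) = 2 × 19 = 38.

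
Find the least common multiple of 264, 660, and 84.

9240

264 = 2^3 × 3 × 11
660 = 2^2 × 3 × 5 × 11
84 = 2^2 × 3 × 7
LCM(264, 660, 84) = 2^3 × 3 × 5 × 7 × 11 = 9240.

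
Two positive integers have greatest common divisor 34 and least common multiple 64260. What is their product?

2184840

For any two positive integers, gcd × lcm = product = 34 × 64260 = 2184840.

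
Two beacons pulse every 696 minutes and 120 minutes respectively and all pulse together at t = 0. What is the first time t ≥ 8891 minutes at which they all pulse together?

10440 minutes

Joint pulses occur at multiples of LCM(696, 120).
696 = 2^3 × 3 × 29
120 = 2^3 × 3 × 5
LCM(696, 120) = 2^3 × 3 × 5 × 29 = 3480.
Smallest multiple of 3480 that is ≥ 8891: ⌈8891/3480⌉ × 3480 = 3 × 3480 = 10440.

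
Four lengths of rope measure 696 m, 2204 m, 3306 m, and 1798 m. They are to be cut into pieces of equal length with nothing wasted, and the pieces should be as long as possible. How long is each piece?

The greatest length dividing all of 696, 2204, 3306, and 1798 is their gcd.
696 = 2^3 × 3 × 29
2204 = 2^2 × 19 × 29
3306 = 2 × 3 × 19 × 29
1798 = 2 × 29 × 31
gcd(696, 2204, 3306, 1798) = 2 × 29 = 58.

58 m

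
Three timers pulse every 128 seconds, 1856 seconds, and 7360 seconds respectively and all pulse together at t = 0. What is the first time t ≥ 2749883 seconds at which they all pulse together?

2988160 seconds

Joint pulses occur at multiples of LCM(128, 1856, 7360).
128 = 2^7
1856 = 2^6 × 29
7360 = 2^6 × 5 × 23
LCM(128, 1856, 7360) = 2^7 × 5 × 23 × 29 = 426880.
Smallest multiple of 426880 that is ≥ 2749883: ⌈2749883/426880⌉ × 426880 = 7 × 426880 = 2988160.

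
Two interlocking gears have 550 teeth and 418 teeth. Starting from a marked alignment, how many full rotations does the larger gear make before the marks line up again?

19 rotations

All finish a whole number of cycles simultaneously at t = LCM of the periods.
550 = 2 × 5^2 × 11
418 = 2 × 11 × 19
LCM(550, 418) = 2 × 5^2 × 11 × 19 = 10450.
Rotations for period 550: 10450 / 550 = 19.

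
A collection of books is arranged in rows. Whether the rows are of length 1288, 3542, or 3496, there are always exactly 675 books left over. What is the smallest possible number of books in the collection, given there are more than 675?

N − 675 must be a common multiple of 1288, 3542, and 3496.
1288 = 2^3 × 7 × 23
3542 = 2 × 7 × 11 × 23
3496 = 2^3 × 19 × 23
LCM(1288, 3542, 3496) = 2^3 × 7 × 11 × 19 × 23 = 269192.
Smallest N > 675 is LCM + 675 = 269192 + 675 = 269867.

269867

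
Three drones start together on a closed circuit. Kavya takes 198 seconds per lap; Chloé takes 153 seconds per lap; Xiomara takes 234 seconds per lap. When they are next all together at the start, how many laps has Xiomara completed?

187 laps

All finish a whole number of cycles simultaneously at t = LCM of the periods.
198 = 2 × 3^2 × 11
153 = 3^2 × 17
234 = 2 × 3^2 × 13
LCM(198, 153, 234) = 2 × 3^2 × 11 × 13 × 17 = 43758.
Laps for period 234: 43758 / 234 = 187.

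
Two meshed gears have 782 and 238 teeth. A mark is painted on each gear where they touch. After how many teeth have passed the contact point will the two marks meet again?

We need the least common multiple of the intervals.
782 = 2 × 17 × 23
238 = 2 × 7 × 17
LCM(782, 238) = 2 × 7 × 17 × 23 = 5474.

5474 teeth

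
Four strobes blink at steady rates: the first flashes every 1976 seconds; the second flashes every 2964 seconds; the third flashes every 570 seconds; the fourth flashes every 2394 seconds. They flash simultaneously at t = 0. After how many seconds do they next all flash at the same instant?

The first simultaneous occurrence is after LCM of the individual periods.
1976 = 2^3 × 13 × 19
2964 = 2^2 × 3 × 13 × 19
570 = 2 × 3 × 5 × 19
2394 = 2 × 3^2 × 7 × 19
LCM(1976, 2964, 570, 2394) = 2^3 × 3^2 × 5 × 7 × 13 × 19 = 622440.

622440 seconds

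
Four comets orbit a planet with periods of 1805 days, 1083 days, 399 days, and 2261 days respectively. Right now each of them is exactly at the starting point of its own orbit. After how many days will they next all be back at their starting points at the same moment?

644385 days

We need the least common multiple of the intervals.
1805 = 5 × 19^2
1083 = 3 × 19^2
399 = 3 × 7 × 19
2261 = 7 × 17 × 19
LCM(1805, 1083, 399, 2261) = 3 × 5 × 7 × 17 × 19^2 = 644385.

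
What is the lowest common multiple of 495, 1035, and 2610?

660330

495 = 3^2 × 5 × 11
1035 = 3^2 × 5 × 23
2610 = 2 × 3^2 × 5 × 29
LCM(495, 1035, 2610) = 2 × 3^2 × 5 × 11 × 23 × 29 = 660330.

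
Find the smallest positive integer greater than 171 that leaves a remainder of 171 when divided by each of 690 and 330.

7761

N − 171 must be a common multiple of 690 and 330.
690 = 2 × 3 × 5 × 23
330 = 2 × 3 × 5 × 11
LCM(690, 330) = 2 × 3 × 5 × 11 × 23 = 7590.
Smallest N > 171 is LCM + 171 = 7590 + 171 = 7761.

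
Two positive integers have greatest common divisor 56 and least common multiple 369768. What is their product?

For any two positive integers, gcd × lcm = product = 56 × 369768 = 20707008.

20707008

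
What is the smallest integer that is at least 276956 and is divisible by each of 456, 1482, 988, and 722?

The integer must be a common multiple of 456, 1482, 988, and 722, so a multiple of their LCM.
456 = 2^3 × 3 × 19
1482 = 2 × 3 × 13 × 19
988 = 2^2 × 13 × 19
722 = 2 × 19^2
LCM(456, 1482, 988, 722) = 2^3 × 3 × 13 × 19^2 = 112632.
Smallest multiple of 112632 that is ≥ 276956: ⌈276956/112632⌉ × 112632 = 3 × 112632 = 337896.

337896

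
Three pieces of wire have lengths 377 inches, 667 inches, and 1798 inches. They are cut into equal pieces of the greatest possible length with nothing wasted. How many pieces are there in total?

Piece length = gcd(377, 667, 1798).
377 = 13 × 29
667 = 23 × 29
1798 = 2 × 29 × 31
gcd(377, 667, 1798) = 29.
Total pieces = 377/29 + 667/29 + 1798/29 = 13 + 23 + 62 = 98.

98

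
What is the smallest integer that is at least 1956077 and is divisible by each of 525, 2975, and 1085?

2213400

The integer must be a common multiple of 525, 2975, and 1085, so a multiple of their LCM.
525 = 3 × 5^2 × 7
2975 = 5^2 × 7 × 17
1085 = 5 × 7 × 31
LCM(525, 2975, 1085) = 3 × 5^2 × 7 × 17 × 31 = 276675.
Smallest multiple of 276675 that is ≥ 1956077: ⌈1956077/276675⌉ × 276675 = 8 × 276675 = 2213400.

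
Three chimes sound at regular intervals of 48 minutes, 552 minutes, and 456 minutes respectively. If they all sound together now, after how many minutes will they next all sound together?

20976 minutes

The first simultaneous occurrence is after LCM of the individual periods.
48 = 2^4 × 3
552 = 2^3 × 3 × 23
456 = 2^3 × 3 × 19
LCM(48, 552, 456) = 2^4 × 3 × 19 × 23 = 20976.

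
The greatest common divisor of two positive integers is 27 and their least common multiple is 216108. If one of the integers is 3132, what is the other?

1863

For two integers, gcd × lcm = product, so the other is (27 × 216108) / 3132 = 5834916 / 3132 = 1863.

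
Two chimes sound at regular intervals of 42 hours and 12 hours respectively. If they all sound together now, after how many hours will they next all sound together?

84 hours

They coincide at every common multiple of the periods; the first is the LCM.
42 = 2 × 3 × 7
12 = 2^2 × 3
LCM(42, 12) = 2^2 × 3 × 7 = 84.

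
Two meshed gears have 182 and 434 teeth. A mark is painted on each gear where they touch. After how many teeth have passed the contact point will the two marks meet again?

We need the least common multiple of the intervals.
182 = 2 × 7 × 13
434 = 2 × 7 × 31
LCM(182, 434) = 2 × 7 × 13 × 31 = 5642.

5642 teeth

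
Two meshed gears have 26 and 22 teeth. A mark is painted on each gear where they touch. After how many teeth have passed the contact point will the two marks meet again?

They coincide at every common multiple of the periods; the first is the LCM.
26 = 2 × 13
22 = 2 × 11
LCM(26, 22) = 2 × 11 × 13 = 286.

286 teeth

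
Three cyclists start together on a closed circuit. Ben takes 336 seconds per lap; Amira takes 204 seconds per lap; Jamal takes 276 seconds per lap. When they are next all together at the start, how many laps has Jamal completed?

All finish a whole number of cycles simultaneously at t = LCM of the periods.
336 = 2^4 × 3 × 7
204 = 2^2 × 3 × 17
276 = 2^2 × 3 × 23
LCM(336, 204, 276) = 2^4 × 3 × 7 × 17 × 23 = 131376.
Laps for period 276: 131376 / 276 = 476.

476 laps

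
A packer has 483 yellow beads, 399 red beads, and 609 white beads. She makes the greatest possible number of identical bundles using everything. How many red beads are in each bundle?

19

Number of bundles = gcd(483, 399, 609).
483 = 3 × 7 × 23
399 = 3 × 7 × 19
609 = 3 × 7 × 29
gcd(483, 399, 609) = 3 × 7 = 21.
red beads per bundle = 399 / 21 = 19.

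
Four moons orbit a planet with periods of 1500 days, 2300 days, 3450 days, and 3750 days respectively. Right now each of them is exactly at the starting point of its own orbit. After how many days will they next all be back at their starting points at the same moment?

172500 days

We need the least common multiple of the intervals.
1500 = 2^2 × 3 × 5^3
2300 = 2^2 × 5^2 × 23
3450 = 2 × 3 × 5^2 × 23
3750 = 2 × 3 × 5^4
LCM(1500, 2300, 3450, 3750) = 2^2 × 3 × 5^4 × 23 = 172500.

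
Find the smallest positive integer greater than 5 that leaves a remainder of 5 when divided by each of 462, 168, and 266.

35117

N − 5 must be a common multiple of 462, 168, and 266.
462 = 2 × 3 × 7 × 11
168 = 2^3 × 3 × 7
266 = 2 × 7 × 19
LCM(462, 168, 266) = 2^3 × 3 × 7 × 11 × 19 = 35112.
Smallest N > 5 is LCM + 5 = 35112 + 5 = 35117.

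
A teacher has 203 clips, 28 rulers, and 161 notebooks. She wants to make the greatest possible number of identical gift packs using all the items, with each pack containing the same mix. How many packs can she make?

7 packs

The pack count must divide each quantity, so the greatest is gcd(203, 28, 161).
203 = 7 × 29
28 = 2^2 × 7
161 = 7 × 23
gcd(203, 28, 161) = 7.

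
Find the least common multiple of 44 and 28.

44 = 2^2 × 11
28 = 2^2 × 7
LCM(44, 28) = 2^2 × 7 × 11 = 308.

308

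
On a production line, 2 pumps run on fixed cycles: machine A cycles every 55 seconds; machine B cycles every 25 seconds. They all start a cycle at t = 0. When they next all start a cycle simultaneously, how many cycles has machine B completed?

The first common completion time is the LCM of the periods.
55 = 5 × 11
25 = 5^2
LCM(55, 25) = 5^2 × 11 = 275.
Cycles for period 25: 275 / 25 = 11.

11 cycles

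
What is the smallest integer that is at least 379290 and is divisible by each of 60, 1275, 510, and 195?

The integer must be a common multiple of 60, 1275, 510, and 195, so a multiple of their LCM.
60 = 2^2 × 3 × 5
1275 = 3 × 5^2 × 17
510 = 2 × 3 × 5 × 17
195 = 3 × 5 × 13
LCM(60, 1275, 510, 195) = 2^2 × 3 × 5^2 × 13 × 17 = 66300.
Smallest multiple of 66300 that is ≥ 379290: ⌈379290/66300⌉ × 66300 = 6 × 66300 = 397800.

397800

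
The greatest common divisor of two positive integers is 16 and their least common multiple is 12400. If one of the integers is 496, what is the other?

400

For two integers, gcd × lcm = product, so the other is (16 × 12400) / 496 = 198400 / 496 = 400.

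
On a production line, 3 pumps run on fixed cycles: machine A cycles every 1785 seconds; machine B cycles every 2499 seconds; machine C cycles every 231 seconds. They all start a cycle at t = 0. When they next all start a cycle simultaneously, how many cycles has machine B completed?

They are all back at their starting positions together after one LCM of the periods.
1785 = 3 × 5 × 7 × 17
2499 = 3 × 7^2 × 17
231 = 3 × 7 × 11
LCM(1785, 2499, 231) = 3 × 5 × 7^2 × 11 × 17 = 137445.
Cycles for period 2499: 137445 / 2499 = 55.

55 cycles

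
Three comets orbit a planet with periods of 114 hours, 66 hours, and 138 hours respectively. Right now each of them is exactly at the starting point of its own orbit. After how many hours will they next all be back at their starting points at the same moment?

28842 hours

We need the least common multiple of the intervals.
114 = 2 × 3 × 19
66 = 2 × 3 × 11
138 = 2 × 3 × 23
LCM(114, 66, 138) = 2 × 3 × 11 × 19 × 23 = 28842.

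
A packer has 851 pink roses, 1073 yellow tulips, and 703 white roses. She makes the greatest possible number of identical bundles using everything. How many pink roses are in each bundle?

23

Number of bundles = gcd(851, 1073, 703).
851 = 23 × 37
1073 = 29 × 37
703 = 19 × 37
gcd(851, 1073, 703) = 37.
pink roses per bundle = 851 / 37 = 23.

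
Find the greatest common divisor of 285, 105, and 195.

285 = 3 × 5 × 19
105 = 3 × 5 × 7
195 = 3 × 5 × 13
gcd(285, 105, 195) = 3 × 5 = 15.

15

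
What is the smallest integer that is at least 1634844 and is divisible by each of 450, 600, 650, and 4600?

2152800

The integer must be a common multiple of 450, 600, 650, and 4600, so a multiple of their LCM.
450 = 2 × 3^2 × 5^2
600 = 2^3 × 3 × 5^2
650 = 2 × 5^2 × 13
4600 = 2^3 × 5^2 × 23
LCM(450, 600, 650, 4600) = 2^3 × 3^2 × 5^2 × 13 × 23 = 538200.
Smallest multiple of 538200 that is ≥ 1634844: ⌈1634844/538200⌉ × 538200 = 4 × 538200 = 2152800.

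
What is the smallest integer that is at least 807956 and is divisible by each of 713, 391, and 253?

The integer must be a common multiple of 713, 391, and 253, so a multiple of their LCM.
713 = 23 × 31
391 = 17 × 23
253 = 11 × 23
LCM(713, 391, 253) = 11 × 17 × 23 × 31 = 133331.
Smallest multiple of 133331 that is ≥ 807956: ⌈807956/133331⌉ × 133331 = 7 × 133331 = 933317.

933317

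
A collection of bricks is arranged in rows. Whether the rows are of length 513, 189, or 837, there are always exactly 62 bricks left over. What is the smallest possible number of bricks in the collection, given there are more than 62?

111383

N − 62 must be a common multiple of 513, 189, and 837.
513 = 3^3 × 19
189 = 3^3 × 7
837 = 3^3 × 31
LCM(513, 189, 837) = 3^3 × 7 × 19 × 31 = 111321.
Smallest N > 62 is LCM + 62 = 111321 + 62 = 111383.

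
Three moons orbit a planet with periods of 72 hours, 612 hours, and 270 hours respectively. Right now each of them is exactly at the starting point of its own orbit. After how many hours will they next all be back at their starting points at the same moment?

18360 hours

They coincide at every common multiple of the periods; the first is the LCM.
72 = 2^3 × 3^2
612 = 2^2 × 3^2 × 17
270 = 2 × 3^3 × 5
LCM(72, 612, 270) = 2^3 × 3^3 × 5 × 17 = 18360.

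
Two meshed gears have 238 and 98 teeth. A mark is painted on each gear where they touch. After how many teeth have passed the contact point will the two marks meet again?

1666 teeth

They coincide at every common multiple of the periods; the first is the LCM.
238 = 2 × 7 × 17
98 = 2 × 7^2
LCM(238, 98) = 2 × 7^2 × 17 = 1666.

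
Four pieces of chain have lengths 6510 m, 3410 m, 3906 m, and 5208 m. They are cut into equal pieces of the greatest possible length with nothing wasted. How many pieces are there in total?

307

Piece length = gcd(6510, 3410, 3906, 5208).
6510 = 2 × 3 × 5 × 7 × 31
3410 = 2 × 5 × 11 × 31
3906 = 2 × 3^2 × 7 × 31
5208 = 2^3 × 3 × 7 × 31
gcd(6510, 3410, 3906, 5208) = 2 × 31 = 62.
Total pieces = 6510/62 + 3410/62 + 3906/62 + 5208/62 = 105 + 55 + 63 + 84 = 307.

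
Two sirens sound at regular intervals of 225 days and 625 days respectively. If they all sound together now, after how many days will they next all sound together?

The first simultaneous occurrence is after LCM of the individual periods.
225 = 3^2 × 5^2
625 = 5^4
LCM(225, 625) = 3^2 × 5^4 = 5625.

5625 days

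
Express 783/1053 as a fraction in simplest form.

29/39

783 = 3^3 × 29
1053 = 3^4 × 13
gcd(783, 1053) = 3^3 = 27.
Divide numerator and denominator by 27: 783/1053 = 29/39.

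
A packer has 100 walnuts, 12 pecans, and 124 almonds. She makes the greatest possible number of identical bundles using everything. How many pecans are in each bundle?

Number of bundles = gcd(100, 12, 124).
100 = 2^2 × 5^2
12 = 2^2 × 3
124 = 2^2 × 31
gcd(100, 12, 124) = 2^2 = 4.
pecans per bundle = 12 / 4 = 3.

3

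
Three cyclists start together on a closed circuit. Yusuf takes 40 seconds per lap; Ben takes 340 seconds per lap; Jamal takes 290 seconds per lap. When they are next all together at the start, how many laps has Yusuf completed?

493 laps

All finish a whole number of cycles simultaneously at t = LCM of the periods.
40 = 2^3 × 5
340 = 2^2 × 5 × 17
290 = 2 × 5 × 29
LCM(40, 340, 290) = 2^3 × 5 × 17 × 29 = 19720.
Laps for period 40: 19720 / 40 = 493.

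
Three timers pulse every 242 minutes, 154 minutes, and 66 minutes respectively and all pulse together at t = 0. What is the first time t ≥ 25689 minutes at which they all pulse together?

30492 minutes

Joint pulses occur at multiples of LCM(242, 154, 66).
242 = 2 × 11^2
154 = 2 × 7 × 11
66 = 2 × 3 × 11
LCM(242, 154, 66) = 2 × 3 × 7 × 11^2 = 5082.
Smallest multiple of 5082 that is ≥ 25689: ⌈25689/5082⌉ × 5082 = 6 × 5082 = 30492.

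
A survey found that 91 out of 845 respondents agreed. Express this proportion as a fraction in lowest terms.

7/65

91 = 7 × 13
845 = 5 × 13^2
gcd(91, 845) = 13.
Divide numerator and denominator by 13: 91/845 = 7/65.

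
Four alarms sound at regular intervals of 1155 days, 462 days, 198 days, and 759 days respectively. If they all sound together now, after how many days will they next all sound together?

The first simultaneous occurrence is after LCM of the individual periods.
1155 = 3 × 5 × 7 × 11
462 = 2 × 3 × 7 × 11
198 = 2 × 3^2 × 11
759 = 3 × 11 × 23
LCM(1155, 462, 198, 759) = 2 × 3^2 × 5 × 7 × 11 × 23 = 159390.

159390 days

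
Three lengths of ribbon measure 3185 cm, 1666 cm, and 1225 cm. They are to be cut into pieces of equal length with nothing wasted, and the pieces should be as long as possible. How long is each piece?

Each piece length must divide every original length, so the longest possible is gcd(3185, 1666, 1225).
3185 = 5 × 7^2 × 13
1666 = 2 × 7^2 × 17
1225 = 5^2 × 7^2
gcd(3185, 1666, 1225) = 7^2 = 49.

49 cm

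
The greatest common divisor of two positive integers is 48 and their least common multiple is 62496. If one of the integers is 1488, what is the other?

For two integers, gcd × lcm = product, so the other is (48 × 62496) / 1488 = 2999808 / 1488 = 2016.

2016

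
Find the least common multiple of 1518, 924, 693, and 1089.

701316

1518 = 2 × 3 × 11 × 23
924 = 2^2 × 3 × 7 × 11
693 = 3^2 × 7 × 11
1089 = 3^2 × 11^2
LCM(1518, 924, 693, 1089) = 2^2 × 3^2 × 7 × 11^2 × 23 = 701316.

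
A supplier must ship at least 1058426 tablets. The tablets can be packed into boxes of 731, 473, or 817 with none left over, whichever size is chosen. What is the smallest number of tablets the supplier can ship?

The number of tablets must be a common multiple of 731, 473, and 817, so a multiple of their LCM.
731 = 17 × 43
473 = 11 × 43
817 = 19 × 43
LCM(731, 473, 817) = 11 × 17 × 19 × 43 = 152779.
Smallest multiple of 152779 that is ≥ 1058426: ⌈1058426/152779⌉ × 152779 = 7 × 152779 = 1069453.

1069453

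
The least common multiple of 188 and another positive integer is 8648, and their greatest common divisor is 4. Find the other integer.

184

gcd × lcm = product of the two integers, so the other integer is (4 × 8648) / 188 = 184.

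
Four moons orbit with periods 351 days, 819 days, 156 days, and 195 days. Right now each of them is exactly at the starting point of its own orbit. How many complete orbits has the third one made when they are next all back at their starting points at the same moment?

All finish a whole number of cycles simultaneously at t = LCM of the periods.
351 = 3^3 × 13
819 = 3^2 × 7 × 13
156 = 2^2 × 3 × 13
195 = 3 × 5 × 13
LCM(351, 819, 156, 195) = 2^2 × 3^3 × 5 × 7 × 13 = 49140.
Orbits for period 156: 49140 / 156 = 315.

315 orbits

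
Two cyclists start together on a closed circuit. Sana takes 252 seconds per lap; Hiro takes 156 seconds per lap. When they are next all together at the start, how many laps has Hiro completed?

All finish a whole number of cycles simultaneously at t = LCM of the periods.
252 = 2^2 × 3^2 × 7
156 = 2^2 × 3 × 13
LCM(252, 156) = 2^2 × 3^2 × 7 × 13 = 3276.
Laps for period 156: 3276 / 156 = 21.

21 laps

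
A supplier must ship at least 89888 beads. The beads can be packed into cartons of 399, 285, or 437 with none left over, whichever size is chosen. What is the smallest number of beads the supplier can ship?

The number of beads must be a common multiple of 399, 285, and 437, so a multiple of their LCM.
399 = 3 × 7 × 19
285 = 3 × 5 × 19
437 = 19 × 23
LCM(399, 285, 437) = 3 × 5 × 7 × 19 × 23 = 45885.
Smallest multiple of 45885 that is ≥ 89888: ⌈89888/45885⌉ × 45885 = 2 × 45885 = 91770.

91770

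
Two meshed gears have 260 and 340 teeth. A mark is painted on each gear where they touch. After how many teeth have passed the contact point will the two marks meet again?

4420 teeth

The first simultaneous occurrence is after LCM of the individual periods.
260 = 2^2 × 5 × 13
340 = 2^2 × 5 × 17
LCM(260, 340) = 2^2 × 5 × 13 × 17 = 4420.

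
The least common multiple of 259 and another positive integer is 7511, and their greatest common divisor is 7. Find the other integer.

203

gcd × lcm = product of the two integers, so the other integer is (7 × 7511) / 259 = 203.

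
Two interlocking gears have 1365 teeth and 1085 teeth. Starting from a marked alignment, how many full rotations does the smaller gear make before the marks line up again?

They are all back at their starting positions together after one LCM of the periods.
1365 = 3 × 5 × 7 × 13
1085 = 5 × 7 × 31
LCM(1365, 1085) = 3 × 5 × 7 × 13 × 31 = 42315.
Rotations for period 1085: 42315 / 1085 = 39.

39 rotations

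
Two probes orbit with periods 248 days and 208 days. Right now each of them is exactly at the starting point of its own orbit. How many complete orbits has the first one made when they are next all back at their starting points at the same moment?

All finish a whole number of cycles simultaneously at t = LCM of the periods.
248 = 2^3 × 31
208 = 2^4 × 13
LCM(248, 208) = 2^4 × 13 × 31 = 6448.
Orbits for period 248: 6448 / 248 = 26.

26 orbits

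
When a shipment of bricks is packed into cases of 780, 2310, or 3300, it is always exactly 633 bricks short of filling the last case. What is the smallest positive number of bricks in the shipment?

299667

Being 633 short of a full case of size k means N ≡ −633 (mod k), i.e. N + 633 is a multiple of each size.
780 = 2^2 × 3 × 5 × 13
2310 = 2 × 3 × 5 × 7 × 11
3300 = 2^2 × 3 × 5^2 × 11
LCM(780, 2310, 3300) = 2^2 × 3 × 5^2 × 7 × 11 × 13 = 300300.
Smallest positive N is 300300 − 633 = 299667.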